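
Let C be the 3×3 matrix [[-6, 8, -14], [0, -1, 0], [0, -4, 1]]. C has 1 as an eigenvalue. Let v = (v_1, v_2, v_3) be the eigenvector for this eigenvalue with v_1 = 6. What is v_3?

C − 1I = [[-7, 8, -14], [0, -2, 0], [0, -4, 0]].
Solving (C − 1I)v = 0 gives the eigenspace spanned by (6, 0, -3).
With v_1 = 6, v = (6, 0, -3), so v_3 = -3.

-3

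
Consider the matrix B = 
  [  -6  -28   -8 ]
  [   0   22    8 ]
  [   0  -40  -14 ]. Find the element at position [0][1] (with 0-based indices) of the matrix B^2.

Characteristic polynomial: μ^3 - 2μ^2 - 36μ + 72 = (μ - 6)(μ - 2)(μ + 6), so the eigenvalues are -6, 2, 6.
μ=-6: eigenvector (1, 0, 0).
μ=6: eigenvector (-1, 1, -2).
μ=2: eigenvector (2, -2, 5).
P = [[1, -1, 2], [0, 1, -2], [0, -2, 5]], D = diag(-6, 6, 2), P⁻¹ = [[1, 1, 0], [0, 5, 2], [0, 2, 1]].
B² = P·diag(36, 36, 4)·P⁻¹ = [[36, -128, -64], [0, 164, 64], [0, -320, -124]].
The requested entry is -128.

-128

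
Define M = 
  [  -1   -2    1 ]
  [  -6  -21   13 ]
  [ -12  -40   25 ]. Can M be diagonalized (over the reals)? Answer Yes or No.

No

Characteristic polynomial: p(r) = r^3 - 3r^2 - 9r - 5 = (r - 5)(r + 1)^2.
r = -1 has algebraic multiplicity 2; rank(M + 1I) = 2, so geometric multiplicity = 1.
Geometric multiplicity < algebraic multiplicity, so M is not diagonalizable.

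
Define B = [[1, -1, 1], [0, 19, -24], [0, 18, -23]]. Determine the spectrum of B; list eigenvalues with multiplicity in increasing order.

Characteristic polynomial: p(r) = r^3 + 3r^2 - 9r + 5 = (r - 1)^2(r + 5).
Roots (with multiplicity): -5, 1, 1.

-5, 1, 1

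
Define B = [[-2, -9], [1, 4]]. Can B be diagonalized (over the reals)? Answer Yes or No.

Characteristic polynomial: p(λ) = λ^2 - 2λ + 1 = (λ - 1)^2.
λ = 1 has algebraic multiplicity 2; rank(B − 1I) = 1, so geometric multiplicity = 1.
Geometric multiplicity < algebraic multiplicity, so B is not diagonalizable.

No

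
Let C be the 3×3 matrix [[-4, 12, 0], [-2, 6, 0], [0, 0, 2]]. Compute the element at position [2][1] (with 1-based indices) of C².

-4

Characteristic polynomial: t^3 - 4t^2 + 4t = t(t - 2)^2, so the eigenvalues are 0, 2, 2.
t=0: eigenvector (3, 1, 0).
t=2: eigenvector (2, 1, 0).
t=2: eigenvector (0, 0, 1).
P = [[3, 2, 0], [1, 1, 0], [0, 0, 1]], D = diag(0, 2, 2), P⁻¹ = [[1, -2, 0], [-1, 3, 0], [0, 0, 1]].
C² = P·diag(0, 4, 4)·P⁻¹ = [[-8, 24, 0], [-4, 12, 0], [0, 0, 4]].
The requested entry is -4.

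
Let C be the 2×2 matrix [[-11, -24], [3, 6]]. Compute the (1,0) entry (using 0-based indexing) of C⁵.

633

Characteristic polynomial: λ^2 + 5λ + 6 = (λ + 2)(λ + 3), so the eigenvalues are -3, -2.
λ=-2: eigenvector (-8, 3).
λ=-3: eigenvector (-3, 1).
P = [[-8, -3], [3, 1]], D = diag(-2, -3), P⁻¹ = [[1, 3], [-3, -8]].
C⁵ = P·diag(-32, -243)·P⁻¹ = [[-1931, -5064], [633, 1656]].
The requested entry is 633.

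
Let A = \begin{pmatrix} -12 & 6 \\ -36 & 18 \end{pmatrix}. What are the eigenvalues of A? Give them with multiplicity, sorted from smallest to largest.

0, 6

Characteristic polynomial: p(s) = s^2 - 6s = s(s - 6).
Roots (with multiplicity): 0, 6.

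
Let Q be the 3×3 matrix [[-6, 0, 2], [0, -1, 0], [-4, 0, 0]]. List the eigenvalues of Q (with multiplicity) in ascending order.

-4, -2, -1

Characteristic polynomial: p(r) = r^3 + 7r^2 + 14r + 8 = (r + 1)(r + 2)(r + 4).
Roots (with multiplicity): -4, -2, -1.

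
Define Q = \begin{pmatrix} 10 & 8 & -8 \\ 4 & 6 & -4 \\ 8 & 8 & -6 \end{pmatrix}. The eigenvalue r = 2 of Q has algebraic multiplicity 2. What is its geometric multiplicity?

Q − 2I = [[8, 8, -8], [4, 4, -4], [8, 8, -8]].
This matrix has rank 1, so its null space has dimension 3 − 1 = 2.

2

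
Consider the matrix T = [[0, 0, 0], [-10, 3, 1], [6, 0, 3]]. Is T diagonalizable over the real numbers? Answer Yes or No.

No

Characteristic polynomial: p(r) = r^3 - 6r^2 + 9r = r(r - 3)^2.
r = 3 has algebraic multiplicity 2; rank(T − 3I) = 2, so geometric multiplicity = 1.
Geometric multiplicity < algebraic multiplicity, so T is not diagonalizable.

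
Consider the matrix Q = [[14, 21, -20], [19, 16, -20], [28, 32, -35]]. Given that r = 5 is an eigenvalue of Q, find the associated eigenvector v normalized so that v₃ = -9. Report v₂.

Q − 5I = [[9, 21, -20], [19, 11, -20], [28, 32, -40]].
Solving (Q − 5I)v = 0 gives the eigenspace spanned by (-6, -6, -9).
With v₃ = -9, v = (-6, -6, -9), so v₂ = -6.

-6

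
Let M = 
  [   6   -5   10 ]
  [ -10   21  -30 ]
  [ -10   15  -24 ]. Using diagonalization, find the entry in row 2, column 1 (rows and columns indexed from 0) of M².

5

Characteristic polynomial: s^3 - 3s^2 - 22s + 24 = (s - 6)(s - 1)(s + 4), so the eigenvalues are -4, 1, 6.
s=-4: eigenvector (-1, 2, 2).
s=1: eigenvector (-1, 1, 1).
s=6: eigenvector (0, -2, -1).
P = [[-1, -1, 0], [2, 1, -2], [2, 1, -1]], D = diag(-4, 1, 6), P⁻¹ = [[1, -1, 2], [-2, 1, -2], [0, -1, 1]].
M² = P·diag(16, 1, 36)·P⁻¹ = [[-14, 15, -30], [30, 41, -10], [30, 5, 26]].
The requested entry is 5.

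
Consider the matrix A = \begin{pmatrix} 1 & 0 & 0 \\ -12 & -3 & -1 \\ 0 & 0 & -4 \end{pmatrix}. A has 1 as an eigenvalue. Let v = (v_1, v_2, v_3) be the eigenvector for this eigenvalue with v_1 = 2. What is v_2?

A − 1I = [[0, 0, 0], [-12, -4, -1], [0, 0, -5]].
Solving (A − 1I)v = 0 gives the eigenspace spanned by (2, -6, 0).
With v_1 = 2, v = (2, -6, 0), so v_2 = -6.

-6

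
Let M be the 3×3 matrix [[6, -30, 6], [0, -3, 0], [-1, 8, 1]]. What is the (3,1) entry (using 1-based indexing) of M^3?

-37

Characteristic polynomial: λ^3 - 4λ^2 - 9λ + 36 = (λ - 4)(λ - 3)(λ + 3), so the eigenvalues are -3, 3, 4.
λ=4: eigenvector (3, 0, -1).
λ=3: eigenvector (-2, 0, 1).
λ=-3: eigenvector (4, 1, -1).
P = [[3, -2, 4], [0, 0, 1], [-1, 1, -1]], D = diag(4, 3, -3), P⁻¹ = [[1, -2, 2], [1, -1, 3], [0, 1, 0]].
M³ = P·diag(64, 27, -27)·P⁻¹ = [[138, -438, 222], [0, -27, 0], [-37, 128, -47]].
The requested entry is -37.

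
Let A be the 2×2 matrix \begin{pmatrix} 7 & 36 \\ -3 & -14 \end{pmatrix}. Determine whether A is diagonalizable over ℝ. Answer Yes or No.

Characteristic polynomial: p(t) = t^2 + 7t + 10 = (t + 2)(t + 5).
All 2 eigenvalues are distinct, so A is diagonalizable.

Yes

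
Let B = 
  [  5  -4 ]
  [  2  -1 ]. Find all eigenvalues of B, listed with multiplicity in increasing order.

1, 3

Characteristic polynomial: p(μ) = μ^2 - 4μ + 3 = (μ - 3)(μ - 1).
Roots (with multiplicity): 1, 3.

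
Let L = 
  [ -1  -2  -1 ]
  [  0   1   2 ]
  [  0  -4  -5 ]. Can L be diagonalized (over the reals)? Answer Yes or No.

Characteristic polynomial: p(s) = s^3 + 5s^2 + 7s + 3 = (s + 1)^2(s + 3).
s = -1 has algebraic multiplicity 2; rank(L + 1I) = 2, so geometric multiplicity = 1.
Geometric multiplicity < algebraic multiplicity, so L is not diagonalizable.

No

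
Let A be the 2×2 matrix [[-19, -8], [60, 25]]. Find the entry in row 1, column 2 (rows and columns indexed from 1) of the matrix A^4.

Characteristic polynomial: r^2 - 6r + 5 = (r - 5)(r - 1), so the eigenvalues are 1, 5.
r=5: eigenvector (1, -3).
r=1: eigenvector (2, -5).
P = [[1, 2], [-3, -5]], D = diag(5, 1), P⁻¹ = [[-5, -2], [3, 1]].
A⁴ = P·diag(625, 1)·P⁻¹ = [[-3119, -1248], [9360, 3745]].
The requested entry is -1248.

-1248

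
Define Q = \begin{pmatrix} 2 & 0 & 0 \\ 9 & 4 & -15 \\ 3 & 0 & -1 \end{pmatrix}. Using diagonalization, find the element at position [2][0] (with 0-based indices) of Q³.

Characteristic polynomial: λ^3 - 5λ^2 + 2λ + 8 = (λ - 4)(λ - 2)(λ + 1), so the eigenvalues are -1, 2, 4.
λ=2: eigenvector (1, 3, 1).
λ=-1: eigenvector (0, 3, 1).
λ=4: eigenvector (0, 1, 0).
P = [[1, 0, 0], [3, 3, 1], [1, 1, 0]], D = diag(2, -1, 4), P⁻¹ = [[1, 0, 0], [-1, 0, 1], [0, 1, -3]].
Q³ = P·diag(8, -1, 64)·P⁻¹ = [[8, 0, 0], [27, 64, -195], [9, 0, -1]].
The requested entry is 9.

9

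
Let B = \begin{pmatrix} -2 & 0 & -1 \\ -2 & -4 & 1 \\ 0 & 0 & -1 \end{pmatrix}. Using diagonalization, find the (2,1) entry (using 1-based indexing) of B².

Characteristic polynomial: s^3 + 7s^2 + 14s + 8 = (s + 1)(s + 2)(s + 4), so the eigenvalues are -4, -2, -1.
s=-1: eigenvector (-1, 1, 1).
s=-4: eigenvector (0, 1, 0).
s=-2: eigenvector (1, -1, 0).
P = [[-1, 0, 1], [1, 1, -1], [1, 0, 0]], D = diag(-1, -4, -2), P⁻¹ = [[0, 0, 1], [1, 1, 0], [1, 0, 1]].
B² = P·diag(1, 16, 4)·P⁻¹ = [[4, 0, 3], [12, 16, -3], [0, 0, 1]].
The requested entry is 12.

12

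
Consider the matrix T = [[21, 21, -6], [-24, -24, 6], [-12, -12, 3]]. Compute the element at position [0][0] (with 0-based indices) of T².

9

Characteristic polynomial: μ^3 - 9μ = μ(μ - 3)(μ + 3), so the eigenvalues are -3, 0, 3.
μ=-3: eigenvector (-3, 4, 2).
μ=0: eigenvector (-1, 1, 0).
μ=3: eigenvector (-2, 2, 1).
P = [[-3, -1, -2], [4, 1, 2], [2, 0, 1]], D = diag(-3, 0, 3), P⁻¹ = [[1, 1, 0], [0, 1, -2], [-2, -2, 1]].
T² = P·diag(9, 0, 9)·P⁻¹ = [[9, 9, -18], [0, 0, 18], [0, 0, 9]].
The requested entry is 9.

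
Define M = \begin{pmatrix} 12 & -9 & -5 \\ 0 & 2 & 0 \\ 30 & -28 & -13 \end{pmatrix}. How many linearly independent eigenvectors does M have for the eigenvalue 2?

M − 2I = [[10, -9, -5], [0, 0, 0], [30, -28, -15]].
This matrix has rank 2, so its null space has dimension 3 − 2 = 1.

1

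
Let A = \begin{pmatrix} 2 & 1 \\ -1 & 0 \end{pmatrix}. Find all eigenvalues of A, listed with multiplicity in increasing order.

1, 1

Characteristic polynomial: p(s) = s^2 - 2s + 1 = (s - 1)^2.
Roots (with multiplicity): 1, 1.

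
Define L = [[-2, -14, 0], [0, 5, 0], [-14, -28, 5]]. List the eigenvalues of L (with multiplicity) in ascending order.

Characteristic polynomial: p(r) = r^3 - 8r^2 + 5r + 50 = (r - 5)^2(r + 2).
Roots (with multiplicity): -2, 5, 5.

-2, 5, 5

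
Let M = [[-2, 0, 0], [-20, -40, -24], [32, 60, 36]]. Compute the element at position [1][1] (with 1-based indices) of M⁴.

16

Characteristic polynomial: λ^3 + 6λ^2 + 8λ = λ(λ + 2)(λ + 4), so the eigenvalues are -4, -2, 0.
λ=0: eigenvector (0, 3, -5).
λ=-2: eigenvector (1, 2, -4).
λ=-4: eigenvector (0, 2, -3).
P = [[0, 1, 0], [3, 2, 2], [-5, -4, -3]], D = diag(0, -2, -4), P⁻¹ = [[-2, -3, -2], [1, 0, 0], [2, 5, 3]].
M⁴ = P·diag(0, 16, 256)·P⁻¹ = [[16, 0, 0], [1056, 2560, 1536], [-1600, -3840, -2304]].
The requested entry is 16.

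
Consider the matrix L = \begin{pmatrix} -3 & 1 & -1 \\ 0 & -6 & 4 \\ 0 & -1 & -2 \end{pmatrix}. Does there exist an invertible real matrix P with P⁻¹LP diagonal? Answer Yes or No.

Characteristic polynomial: p(r) = r^3 + 11r^2 + 40r + 48 = (r + 3)(r + 4)^2.
r = -4 has algebraic multiplicity 2; rank(L + 4I) = 2, so geometric multiplicity = 1.
Geometric multiplicity < algebraic multiplicity, so L is not diagonalizable.

No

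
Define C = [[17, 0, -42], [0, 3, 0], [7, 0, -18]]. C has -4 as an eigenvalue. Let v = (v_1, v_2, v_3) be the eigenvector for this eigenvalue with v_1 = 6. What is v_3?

3

C + 4I = [[21, 0, -42], [0, 7, 0], [7, 0, -14]].
Solving (C + 4I)v = 0 gives the eigenspace spanned by (6, 0, 3).
With v_1 = 6, v = (6, 0, 3), so v_3 = 3.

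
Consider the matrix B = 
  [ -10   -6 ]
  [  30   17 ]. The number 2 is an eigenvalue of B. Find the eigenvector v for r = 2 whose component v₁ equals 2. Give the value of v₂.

B − 2I = [[-12, -6], [30, 15]].
Solving (B − 2I)v = 0 gives the eigenspace spanned by (2, -4).
With v₁ = 2, v = (2, -4), so v₂ = -4.

-4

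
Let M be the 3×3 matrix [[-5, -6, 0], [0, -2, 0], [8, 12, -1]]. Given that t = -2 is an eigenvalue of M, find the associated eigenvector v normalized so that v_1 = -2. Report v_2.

M + 2I = [[-3, -6, 0], [0, 0, 0], [8, 12, 1]].
Solving (M + 2I)v = 0 gives the eigenspace spanned by (-2, 1, 4).
With v_1 = -2, v = (-2, 1, 4), so v_2 = 1.

1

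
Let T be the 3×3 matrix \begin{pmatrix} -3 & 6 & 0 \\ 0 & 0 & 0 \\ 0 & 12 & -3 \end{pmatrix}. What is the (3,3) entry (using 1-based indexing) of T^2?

9

Characteristic polynomial: r^3 + 6r^2 + 9r = r(r + 3)^2, so the eigenvalues are -3, -3, 0.
r=0: eigenvector (2, 1, 4).
r=-3: eigenvector (1, 0, 2).
r=-3: eigenvector (0, 0, 1).
P = [[2, 1, 0], [1, 0, 0], [4, 2, 1]], D = diag(0, -3, -3), P⁻¹ = [[0, 1, 0], [1, -2, 0], [-2, 0, 1]].
T² = P·diag(0, 9, 9)·P⁻¹ = [[9, -18, 0], [0, 0, 0], [0, -36, 9]].
The requested entry is 9.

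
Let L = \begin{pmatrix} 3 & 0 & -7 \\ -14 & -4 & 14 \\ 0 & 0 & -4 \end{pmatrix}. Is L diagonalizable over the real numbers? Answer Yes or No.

Yes

Characteristic polynomial: p(t) = t^3 + 5t^2 - 8t - 48 = (t - 3)(t + 4)^2.
t = -4 has algebraic multiplicity 2; rank(L + 4I) = 1, so geometric multiplicity = 2.
Every eigenvalue has geometric = algebraic multiplicity, so L is diagonalizable.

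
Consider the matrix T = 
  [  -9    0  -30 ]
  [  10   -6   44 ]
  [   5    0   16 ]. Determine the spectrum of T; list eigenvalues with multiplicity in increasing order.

-6, 1, 6

Characteristic polynomial: p(λ) = λ^3 - λ^2 - 36λ + 36 = (λ - 6)(λ - 1)(λ + 6).
Roots (with multiplicity): -6, 1, 6.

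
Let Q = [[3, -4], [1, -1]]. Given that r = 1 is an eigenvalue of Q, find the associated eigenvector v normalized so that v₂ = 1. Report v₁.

2

Q − 1I = [[2, -4], [1, -2]].
Solving (Q − 1I)v = 0 gives the eigenspace spanned by (2, 1).
With v₂ = 1, v = (2, 1), so v₁ = 2.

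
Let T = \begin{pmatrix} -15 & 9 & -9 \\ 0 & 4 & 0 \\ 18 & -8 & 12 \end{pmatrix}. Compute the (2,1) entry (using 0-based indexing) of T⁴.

1390

Characteristic polynomial: s^3 - s^2 - 30s + 72 = (s - 4)(s - 3)(s + 6), so the eigenvalues are -6, 3, 4.
s=-6: eigenvector (1, 0, -1).
s=4: eigenvector (0, 1, 1).
s=3: eigenvector (-1, 0, 2).
P = [[1, 0, -1], [0, 1, 0], [-1, 1, 2]], D = diag(-6, 4, 3), P⁻¹ = [[2, -1, 1], [0, 1, 0], [1, -1, 1]].
T⁴ = P·diag(1296, 256, 81)·P⁻¹ = [[2511, -1215, 1215], [0, 256, 0], [-2430, 1390, -1134]].
The requested entry is 1390.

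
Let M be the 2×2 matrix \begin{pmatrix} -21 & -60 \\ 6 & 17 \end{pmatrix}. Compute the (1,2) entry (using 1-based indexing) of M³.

Characteristic polynomial: r^2 + 4r + 3 = (r + 1)(r + 3), so the eigenvalues are -3, -1.
r=-1: eigenvector (-3, 1).
r=-3: eigenvector (10, -3).
P = [[-3, 10], [1, -3]], D = diag(-1, -3), P⁻¹ = [[3, 10], [1, 3]].
M³ = P·diag(-1, -27)·P⁻¹ = [[-261, -780], [78, 233]].
The requested entry is -780.

-780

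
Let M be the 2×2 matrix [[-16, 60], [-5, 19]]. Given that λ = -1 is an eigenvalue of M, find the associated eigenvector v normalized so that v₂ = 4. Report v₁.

M + 1I = [[-15, 60], [-5, 20]].
Solving (M + 1I)v = 0 gives the eigenspace spanned by (16, 4).
With v₂ = 4, v = (16, 4), so v₁ = 16.

16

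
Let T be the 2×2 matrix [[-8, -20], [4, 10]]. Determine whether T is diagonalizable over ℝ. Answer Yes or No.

Characteristic polynomial: p(r) = r^2 - 2r = r(r - 2).
All 2 eigenvalues are distinct, so T is diagonalizable.

Yes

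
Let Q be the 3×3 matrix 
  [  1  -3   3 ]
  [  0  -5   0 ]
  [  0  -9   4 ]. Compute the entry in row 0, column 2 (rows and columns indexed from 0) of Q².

Characteristic polynomial: r^3 - 21r + 20 = (r - 4)(r - 1)(r + 5), so the eigenvalues are -5, 1, 4.
r=-5: eigenvector (0, 1, 1).
r=1: eigenvector (1, 0, 0).
r=4: eigenvector (1, 0, 1).
P = [[0, 1, 1], [1, 0, 0], [1, 0, 1]], D = diag(-5, 1, 4), P⁻¹ = [[0, 1, 0], [1, 1, -1], [0, -1, 1]].
Q² = P·diag(25, 1, 16)·P⁻¹ = [[1, -15, 15], [0, 25, 0], [0, 9, 16]].
The requested entry is 15.

15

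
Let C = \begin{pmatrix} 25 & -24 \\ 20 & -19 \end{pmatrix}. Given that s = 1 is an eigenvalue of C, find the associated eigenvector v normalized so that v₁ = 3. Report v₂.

C − 1I = [[24, -24], [20, -20]].
Solving (C − 1I)v = 0 gives the eigenspace spanned by (3, 3).
With v₁ = 3, v = (3, 3), so v₂ = 3.

3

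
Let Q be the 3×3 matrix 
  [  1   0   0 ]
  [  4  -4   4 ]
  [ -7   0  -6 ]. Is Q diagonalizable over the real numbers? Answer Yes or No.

Yes

Characteristic polynomial: p(μ) = μ^3 + 9μ^2 + 14μ - 24 = (μ - 1)(μ + 4)(μ + 6).
All 3 eigenvalues are distinct, so Q is diagonalizable.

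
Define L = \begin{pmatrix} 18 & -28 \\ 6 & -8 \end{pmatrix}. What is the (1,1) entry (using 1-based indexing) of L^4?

7536

Characteristic polynomial: r^2 - 10r + 24 = (r - 6)(r - 4), so the eigenvalues are 4, 6.
r=6: eigenvector (7, 3).
r=4: eigenvector (2, 1).
P = [[7, 2], [3, 1]], D = diag(6, 4), P⁻¹ = [[1, -2], [-3, 7]].
L⁴ = P·diag(1296, 256)·P⁻¹ = [[7536, -14560], [3120, -5984]].
The requested entry is 7536.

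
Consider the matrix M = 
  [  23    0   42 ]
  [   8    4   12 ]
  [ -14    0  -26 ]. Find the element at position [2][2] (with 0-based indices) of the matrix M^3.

-524

Characteristic polynomial: μ^3 - μ^2 - 22μ + 40 = (μ - 4)(μ - 2)(μ + 5), so the eigenvalues are -5, 2, 4.
μ=-5: eigenvector (-3, 0, 2).
μ=4: eigenvector (0, 1, 0).
μ=2: eigenvector (-2, 2, 1).
P = [[-3, 0, -2], [0, 1, 2], [2, 0, 1]], D = diag(-5, 4, 2), P⁻¹ = [[1, 0, 2], [4, 1, 6], [-2, 0, -3]].
M³ = P·diag(-125, 64, 8)·P⁻¹ = [[407, 0, 798], [224, 64, 336], [-266, 0, -524]].
The requested entry is -524.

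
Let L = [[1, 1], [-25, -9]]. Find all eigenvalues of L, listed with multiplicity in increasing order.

Characteristic polynomial: p(μ) = μ^2 + 8μ + 16 = (μ + 4)^2.
Roots (with multiplicity): -4, -4.

-4, -4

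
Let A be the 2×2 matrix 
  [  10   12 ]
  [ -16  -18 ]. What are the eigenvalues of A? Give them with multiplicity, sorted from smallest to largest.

Characteristic polynomial: p(t) = t^2 + 8t + 12 = (t + 2)(t + 6).
Roots (with multiplicity): -6, -2.

-6, -2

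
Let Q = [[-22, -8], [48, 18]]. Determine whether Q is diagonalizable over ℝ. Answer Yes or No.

Characteristic polynomial: p(μ) = μ^2 + 4μ - 12 = (μ - 2)(μ + 6).
All 2 eigenvalues are distinct, so Q is diagonalizable.

Yes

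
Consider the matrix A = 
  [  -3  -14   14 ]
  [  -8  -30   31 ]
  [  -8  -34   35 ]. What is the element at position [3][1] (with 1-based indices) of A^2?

Characteristic polynomial: s^3 - 2s^2 - 11s + 12 = (s - 4)(s - 1)(s + 3), so the eigenvalues are -3, 1, 4.
s=4: eigenvector (-2, -5, -6).
s=-3: eigenvector (1, 2, 2).
s=1: eigenvector (0, 1, 1).
P = [[-2, 1, 0], [-5, 2, 1], [-6, 2, 1]], D = diag(4, -3, 1), P⁻¹ = [[0, 1, -1], [1, 2, -2], [-2, 2, -1]].
A² = P·diag(16, 9, 1)·P⁻¹ = [[9, -14, 14], [16, -42, 43], [16, -58, 59]].
The requested entry is 16.

16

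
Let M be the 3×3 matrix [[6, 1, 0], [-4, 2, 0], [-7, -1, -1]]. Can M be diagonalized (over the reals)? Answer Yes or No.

No

Characteristic polynomial: p(t) = t^3 - 7t^2 + 8t + 16 = (t - 4)^2(t + 1).
t = 4 has algebraic multiplicity 2; rank(M − 4I) = 2, so geometric multiplicity = 1.
Geometric multiplicity < algebraic multiplicity, so M is not diagonalizable.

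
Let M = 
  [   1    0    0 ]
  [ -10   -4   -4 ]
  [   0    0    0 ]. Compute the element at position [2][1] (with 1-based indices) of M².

30

Characteristic polynomial: μ^3 + 3μ^2 - 4μ = μ(μ - 1)(μ + 4), so the eigenvalues are -4, 0, 1.
μ=1: eigenvector (1, -2, 0).
μ=0: eigenvector (0, -1, 1).
μ=-4: eigenvector (0, 1, 0).
P = [[1, 0, 0], [-2, -1, 1], [0, 1, 0]], D = diag(1, 0, -4), P⁻¹ = [[1, 0, 0], [0, 0, 1], [2, 1, 1]].
M² = P·diag(1, 0, 16)·P⁻¹ = [[1, 0, 0], [30, 16, 16], [0, 0, 0]].
The requested entry is 30.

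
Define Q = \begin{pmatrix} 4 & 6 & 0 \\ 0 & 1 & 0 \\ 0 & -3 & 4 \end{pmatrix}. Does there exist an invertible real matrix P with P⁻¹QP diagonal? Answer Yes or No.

Yes

Characteristic polynomial: p(r) = r^3 - 9r^2 + 24r - 16 = (r - 4)^2(r - 1).
r = 4 has algebraic multiplicity 2; rank(Q − 4I) = 1, so geometric multiplicity = 2.
Every eigenvalue has geometric = algebraic multiplicity, so Q is diagonalizable.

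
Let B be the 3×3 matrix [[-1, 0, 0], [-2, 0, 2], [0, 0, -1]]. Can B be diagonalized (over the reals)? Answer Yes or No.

Yes

Characteristic polynomial: p(s) = s^3 + 2s^2 + s = s(s + 1)^2.
s = -1 has algebraic multiplicity 2; rank(B + 1I) = 1, so geometric multiplicity = 2.
Every eigenvalue has geometric = algebraic multiplicity, so B is diagonalizable.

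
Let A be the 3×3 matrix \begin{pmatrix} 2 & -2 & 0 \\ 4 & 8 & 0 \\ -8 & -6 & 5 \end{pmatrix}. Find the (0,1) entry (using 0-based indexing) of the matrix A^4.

-1040

Characteristic polynomial: s^3 - 15s^2 + 74s - 120 = (s - 6)(s - 5)(s - 4), so the eigenvalues are 4, 5, 6.
s=4: eigenvector (1, -1, 2).
s=6: eigenvector (-1, 2, -4).
s=5: eigenvector (0, 0, 1).
P = [[1, -1, 0], [-1, 2, 0], [2, -4, 1]], D = diag(4, 6, 5), P⁻¹ = [[2, 1, 0], [1, 1, 0], [0, 2, 1]].
A⁴ = P·diag(256, 1296, 625)·P⁻¹ = [[-784, -1040, 0], [2080, 2336, 0], [-4160, -3422, 625]].
The requested entry is -1040.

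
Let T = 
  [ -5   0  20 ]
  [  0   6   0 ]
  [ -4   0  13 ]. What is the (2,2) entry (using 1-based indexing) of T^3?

216

Characteristic polynomial: μ^3 - 14μ^2 + 63μ - 90 = (μ - 6)(μ - 5)(μ - 3), so the eigenvalues are 3, 5, 6.
μ=3: eigenvector (5, 0, 2).
μ=6: eigenvector (0, 1, 0).
μ=5: eigenvector (2, 0, 1).
P = [[5, 0, 2], [0, 1, 0], [2, 0, 1]], D = diag(3, 6, 5), P⁻¹ = [[1, 0, -2], [0, 1, 0], [-2, 0, 5]].
T³ = P·diag(27, 216, 125)·P⁻¹ = [[-365, 0, 980], [0, 216, 0], [-196, 0, 517]].
The requested entry is 216.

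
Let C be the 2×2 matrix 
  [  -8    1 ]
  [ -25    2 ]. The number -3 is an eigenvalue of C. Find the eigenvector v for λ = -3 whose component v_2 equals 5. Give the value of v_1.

C + 3I = [[-5, 1], [-25, 5]].
Solving (C + 3I)v = 0 gives the eigenspace spanned by (1, 5).
With v_2 = 5, v = (1, 5), so v_1 = 1.

1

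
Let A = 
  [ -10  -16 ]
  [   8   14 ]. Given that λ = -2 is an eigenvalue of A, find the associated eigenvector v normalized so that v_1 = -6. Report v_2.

A + 2I = [[-8, -16], [8, 16]].
Solving (A + 2I)v = 0 gives the eigenspace spanned by (-6, 3).
With v_1 = -6, v = (-6, 3), so v_2 = 3.

3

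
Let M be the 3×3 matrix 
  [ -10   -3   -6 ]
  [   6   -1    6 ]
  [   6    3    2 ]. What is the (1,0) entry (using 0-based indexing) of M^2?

-30

Characteristic polynomial: s^3 + 9s^2 + 24s + 16 = (s + 1)(s + 4)^2, so the eigenvalues are -4, -4, -1.
s=-4: eigenvector (-1, 0, 1).
s=-1: eigenvector (-1, 1, 1).
s=-4: eigenvector (1, -2, 0).
P = [[-1, -1, 1], [0, 1, -2], [1, 1, 0]], D = diag(-4, -1, -4), P⁻¹ = [[-2, -1, -1], [2, 1, 2], [1, 0, 1]].
M² = P·diag(16, 1, 16)·P⁻¹ = [[46, 15, 30], [-30, 1, -30], [-30, -15, -14]].
The requested entry is -30.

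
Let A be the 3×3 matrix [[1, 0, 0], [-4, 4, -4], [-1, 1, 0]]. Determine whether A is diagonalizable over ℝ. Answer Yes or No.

No

Characteristic polynomial: p(t) = t^3 - 5t^2 + 8t - 4 = (t - 2)^2(t - 1).
t = 2 has algebraic multiplicity 2; rank(A − 2I) = 2, so geometric multiplicity = 1.
Geometric multiplicity < algebraic multiplicity, so A is not diagonalizable.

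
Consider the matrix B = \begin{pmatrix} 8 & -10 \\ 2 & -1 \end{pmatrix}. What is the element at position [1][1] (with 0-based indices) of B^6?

-12739

Characteristic polynomial: r^2 - 7r + 12 = (r - 4)(r - 3), so the eigenvalues are 3, 4.
r=4: eigenvector (5, 2).
r=3: eigenvector (2, 1).
P = [[5, 2], [2, 1]], D = diag(4, 3), P⁻¹ = [[1, -2], [-2, 5]].
B⁶ = P·diag(4096, 729)·P⁻¹ = [[17564, -33670], [6734, -12739]].
The requested entry is -12739.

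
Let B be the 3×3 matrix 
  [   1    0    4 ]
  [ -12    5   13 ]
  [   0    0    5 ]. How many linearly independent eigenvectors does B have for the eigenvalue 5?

B − 5I = [[-4, 0, 4], [-12, 0, 13], [0, 0, 0]].
This matrix has rank 2, so its null space has dimension 3 − 2 = 1.

1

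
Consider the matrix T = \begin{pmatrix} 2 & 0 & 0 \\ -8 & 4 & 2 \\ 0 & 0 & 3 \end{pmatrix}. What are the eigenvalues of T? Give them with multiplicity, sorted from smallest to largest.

2, 3, 4

Characteristic polynomial: p(r) = r^3 - 9r^2 + 26r - 24 = (r - 4)(r - 3)(r - 2).
Roots (with multiplicity): 2, 3, 4.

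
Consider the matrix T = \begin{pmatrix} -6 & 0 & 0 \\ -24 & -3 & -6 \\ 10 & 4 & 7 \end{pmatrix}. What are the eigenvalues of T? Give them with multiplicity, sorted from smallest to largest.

-6, 1, 3

Characteristic polynomial: p(λ) = λ^3 + 2λ^2 - 21λ + 18 = (λ - 3)(λ - 1)(λ + 6).
Roots (with multiplicity): -6, 1, 3.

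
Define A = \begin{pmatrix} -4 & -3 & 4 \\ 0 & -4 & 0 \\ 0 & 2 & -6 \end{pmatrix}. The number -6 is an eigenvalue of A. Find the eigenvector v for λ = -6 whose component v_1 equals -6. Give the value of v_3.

3

A + 6I = [[2, -3, 4], [0, 2, 0], [0, 2, 0]].
Solving (A + 6I)v = 0 gives the eigenspace spanned by (-6, 0, 3).
With v_1 = -6, v = (-6, 0, 3), so v_3 = 3.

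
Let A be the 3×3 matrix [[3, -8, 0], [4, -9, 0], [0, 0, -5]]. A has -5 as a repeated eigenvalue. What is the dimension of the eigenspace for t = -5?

2

A + 5I = [[8, -8, 0], [4, -4, 0], [0, 0, 0]].
This matrix has rank 1, so its null space has dimension 3 − 1 = 2.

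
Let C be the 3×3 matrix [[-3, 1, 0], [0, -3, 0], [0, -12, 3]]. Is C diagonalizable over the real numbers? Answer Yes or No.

No

Characteristic polynomial: p(s) = s^3 + 3s^2 - 9s - 27 = (s - 3)(s + 3)^2.
s = -3 has algebraic multiplicity 2; rank(C + 3I) = 2, so geometric multiplicity = 1.
Geometric multiplicity < algebraic multiplicity, so C is not diagonalizable.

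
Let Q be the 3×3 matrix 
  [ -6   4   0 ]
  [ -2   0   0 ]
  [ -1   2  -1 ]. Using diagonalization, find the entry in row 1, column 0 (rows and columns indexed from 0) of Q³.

Characteristic polynomial: μ^3 + 7μ^2 + 14μ + 8 = (μ + 1)(μ + 2)(μ + 4), so the eigenvalues are -4, -2, -1.
μ=-2: eigenvector (-1, -1, 1).
μ=-4: eigenvector (2, 1, 0).
μ=-1: eigenvector (0, 0, 1).
P = [[-1, 2, 0], [-1, 1, 0], [1, 0, 1]], D = diag(-2, -4, -1), P⁻¹ = [[1, -2, 0], [1, -1, 0], [-1, 2, 1]].
Q³ = P·diag(-8, -64, -1)·P⁻¹ = [[-120, 112, 0], [-56, 48, 0], [-7, 14, -1]].
The requested entry is -56.

-56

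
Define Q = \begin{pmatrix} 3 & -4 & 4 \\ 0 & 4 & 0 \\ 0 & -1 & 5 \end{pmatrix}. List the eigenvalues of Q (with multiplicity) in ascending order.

Characteristic polynomial: p(μ) = μ^3 - 12μ^2 + 47μ - 60 = (μ - 5)(μ - 4)(μ - 3).
Roots (with multiplicity): 3, 4, 5.

3, 4, 5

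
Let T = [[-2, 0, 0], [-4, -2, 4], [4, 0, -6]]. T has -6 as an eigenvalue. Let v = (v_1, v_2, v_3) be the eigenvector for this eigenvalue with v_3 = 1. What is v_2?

T + 6I = [[4, 0, 0], [-4, 4, 4], [4, 0, 0]].
Solving (T + 6I)v = 0 gives the eigenspace spanned by (0, -1, 1).
With v_3 = 1, v = (0, -1, 1), so v_2 = -1.

-1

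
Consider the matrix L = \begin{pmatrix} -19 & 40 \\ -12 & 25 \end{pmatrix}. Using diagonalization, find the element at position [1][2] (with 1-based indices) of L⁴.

Characteristic polynomial: λ^2 - 6λ + 5 = (λ - 5)(λ - 1), so the eigenvalues are 1, 5.
λ=5: eigenvector (-5, -3).
λ=1: eigenvector (2, 1).
P = [[-5, 2], [-3, 1]], D = diag(5, 1), P⁻¹ = [[1, -2], [3, -5]].
L⁴ = P·diag(625, 1)·P⁻¹ = [[-3119, 6240], [-1872, 3745]].
The requested entry is 6240.

6240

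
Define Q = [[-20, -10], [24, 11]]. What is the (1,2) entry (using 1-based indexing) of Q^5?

-21010

Characteristic polynomial: s^2 + 9s + 20 = (s + 4)(s + 5), so the eigenvalues are -5, -4.
s=-4: eigenvector (5, -8).
s=-5: eigenvector (2, -3).
P = [[5, 2], [-8, -3]], D = diag(-4, -5), P⁻¹ = [[-3, -2], [8, 5]].
Q⁵ = P·diag(-1024, -3125)·P⁻¹ = [[-34640, -21010], [50424, 30491]].
The requested entry is -21010.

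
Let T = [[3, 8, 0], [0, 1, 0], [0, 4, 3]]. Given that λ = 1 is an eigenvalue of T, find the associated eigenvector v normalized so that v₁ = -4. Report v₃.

-2

T − 1I = [[2, 8, 0], [0, 0, 0], [0, 4, 2]].
Solving (T − 1I)v = 0 gives the eigenspace spanned by (-4, 1, -2).
With v₁ = -4, v = (-4, 1, -2), so v₃ = -2.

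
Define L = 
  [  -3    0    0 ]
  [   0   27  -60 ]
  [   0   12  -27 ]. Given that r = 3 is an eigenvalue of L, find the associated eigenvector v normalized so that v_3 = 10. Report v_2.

25

L − 3I = [[-6, 0, 0], [0, 24, -60], [0, 12, -30]].
Solving (L − 3I)v = 0 gives the eigenspace spanned by (0, 25, 10).
With v_3 = 10, v = (0, 25, 10), so v_2 = 25.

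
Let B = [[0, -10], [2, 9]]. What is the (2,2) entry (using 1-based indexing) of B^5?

11529

Characteristic polynomial: λ^2 - 9λ + 20 = (λ - 5)(λ - 4), so the eigenvalues are 4, 5.
λ=4: eigenvector (5, -2).
λ=5: eigenvector (-2, 1).
P = [[5, -2], [-2, 1]], D = diag(4, 5), P⁻¹ = [[1, 2], [2, 5]].
B⁵ = P·diag(1024, 3125)·P⁻¹ = [[-7380, -21010], [4202, 11529]].
The requested entry is 11529.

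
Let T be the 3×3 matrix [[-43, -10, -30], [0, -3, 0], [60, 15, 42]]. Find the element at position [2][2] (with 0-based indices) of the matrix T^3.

Characteristic polynomial: μ^3 + 4μ^2 - 3μ - 18 = (μ - 2)(μ + 3)^2, so the eigenvalues are -3, -3, 2.
μ=-3: eigenvector (1, 2, -2).
μ=-3: eigenvector (2, 1, -3).
μ=2: eigenvector (2, 0, -3).
P = [[1, 2, 2], [2, 1, 0], [-2, -3, -3]], D = diag(-3, -3, 2), P⁻¹ = [[-3, 0, -2], [6, 1, 4], [-4, -1, -3]].
T³ = P·diag(-27, -27, 8)·P⁻¹ = [[-307, -70, -210], [0, -27, 0], [420, 105, 288]].
The requested entry is 288.

288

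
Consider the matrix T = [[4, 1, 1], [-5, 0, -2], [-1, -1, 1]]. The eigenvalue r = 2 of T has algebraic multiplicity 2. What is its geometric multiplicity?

T − 2I = [[2, 1, 1], [-5, -2, -2], [-1, -1, -1]].
This matrix has rank 2, so its null space has dimension 3 − 2 = 1.

1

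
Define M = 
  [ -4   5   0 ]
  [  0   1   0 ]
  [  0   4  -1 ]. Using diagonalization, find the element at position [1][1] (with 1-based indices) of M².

Characteristic polynomial: s^3 + 4s^2 - s - 4 = (s - 1)(s + 1)(s + 4), so the eigenvalues are -4, -1, 1.
s=-4: eigenvector (1, 0, 0).
s=1: eigenvector (1, 1, 2).
s=-1: eigenvector (0, 0, 1).
P = [[1, 1, 0], [0, 1, 0], [0, 2, 1]], D = diag(-4, 1, -1), P⁻¹ = [[1, -1, 0], [0, 1, 0], [0, -2, 1]].
M² = P·diag(16, 1, 1)·P⁻¹ = [[16, -15, 0], [0, 1, 0], [0, 0, 1]].
The requested entry is 16.

16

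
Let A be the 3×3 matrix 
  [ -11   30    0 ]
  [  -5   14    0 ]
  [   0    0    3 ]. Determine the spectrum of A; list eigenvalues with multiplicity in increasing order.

Characteristic polynomial: p(t) = t^3 - 6t^2 + 5t + 12 = (t - 4)(t - 3)(t + 1).
Roots (with multiplicity): -1, 3, 4.

-1, 3, 4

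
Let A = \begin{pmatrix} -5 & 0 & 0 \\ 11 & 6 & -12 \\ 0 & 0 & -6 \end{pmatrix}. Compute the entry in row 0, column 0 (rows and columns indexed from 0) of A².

Characteristic polynomial: μ^3 + 5μ^2 - 36μ - 180 = (μ - 6)(μ + 5)(μ + 6), so the eigenvalues are -6, -5, 6.
μ=-5: eigenvector (1, -1, 0).
μ=6: eigenvector (0, 1, 0).
μ=-6: eigenvector (0, 1, 1).
P = [[1, 0, 0], [-1, 1, 1], [0, 0, 1]], D = diag(-5, 6, -6), P⁻¹ = [[1, 0, 0], [1, 1, -1], [0, 0, 1]].
A² = P·diag(25, 36, 36)·P⁻¹ = [[25, 0, 0], [11, 36, 0], [0, 0, 36]].
The requested entry is 25.

25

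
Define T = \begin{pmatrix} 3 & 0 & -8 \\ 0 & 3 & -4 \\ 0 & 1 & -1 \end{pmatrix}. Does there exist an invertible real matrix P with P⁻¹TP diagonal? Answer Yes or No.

No

Characteristic polynomial: p(λ) = λ^3 - 5λ^2 + 7λ - 3 = (λ - 3)(λ - 1)^2.
λ = 1 has algebraic multiplicity 2; rank(T − 1I) = 2, so geometric multiplicity = 1.
Geometric multiplicity < algebraic multiplicity, so T is not diagonalizable.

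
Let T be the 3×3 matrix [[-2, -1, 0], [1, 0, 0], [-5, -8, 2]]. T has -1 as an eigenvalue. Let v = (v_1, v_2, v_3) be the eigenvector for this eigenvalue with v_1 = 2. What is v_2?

T + 1I = [[-1, -1, 0], [1, 1, 0], [-5, -8, 3]].
Solving (T + 1I)v = 0 gives the eigenspace spanned by (2, -2, -2).
With v_1 = 2, v = (2, -2, -2), so v_2 = -2.

-2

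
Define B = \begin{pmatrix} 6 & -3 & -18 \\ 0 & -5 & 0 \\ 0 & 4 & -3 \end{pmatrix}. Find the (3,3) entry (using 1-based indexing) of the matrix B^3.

Characteristic polynomial: λ^3 + 2λ^2 - 33λ - 90 = (λ - 6)(λ + 3)(λ + 5), so the eigenvalues are -5, -3, 6.
λ=6: eigenvector (1, 0, 0).
λ=-5: eigenvector (-3, 1, -2).
λ=-3: eigenvector (2, 0, 1).
P = [[1, -3, 2], [0, 1, 0], [0, -2, 1]], D = diag(6, -5, -3), P⁻¹ = [[1, -1, -2], [0, 1, 0], [0, 2, 1]].
B³ = P·diag(216, -125, -27)·P⁻¹ = [[216, 51, -486], [0, -125, 0], [0, 196, -27]].
The requested entry is -27.

-27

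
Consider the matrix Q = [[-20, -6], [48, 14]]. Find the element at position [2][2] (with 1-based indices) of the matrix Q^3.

440

Characteristic polynomial: λ^2 + 6λ + 8 = (λ + 2)(λ + 4), so the eigenvalues are -4, -2.
λ=-4: eigenvector (3, -8).
λ=-2: eigenvector (1, -3).
P = [[3, 1], [-8, -3]], D = diag(-4, -2), P⁻¹ = [[3, 1], [-8, -3]].
Q³ = P·diag(-64, -8)·P⁻¹ = [[-512, -168], [1344, 440]].
The requested entry is 440.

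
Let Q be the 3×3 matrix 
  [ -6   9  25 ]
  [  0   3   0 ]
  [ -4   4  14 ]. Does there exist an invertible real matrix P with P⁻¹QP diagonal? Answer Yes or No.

No

Characteristic polynomial: p(λ) = λ^3 - 11λ^2 + 40λ - 48 = (λ - 4)^2(λ - 3).
λ = 4 has algebraic multiplicity 2; rank(Q − 4I) = 2, so geometric multiplicity = 1.
Geometric multiplicity < algebraic multiplicity, so Q is not diagonalizable.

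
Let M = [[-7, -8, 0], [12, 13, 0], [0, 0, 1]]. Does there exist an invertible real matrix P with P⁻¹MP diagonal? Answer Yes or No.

Characteristic polynomial: p(λ) = λ^3 - 7λ^2 + 11λ - 5 = (λ - 5)(λ - 1)^2.
λ = 1 has algebraic multiplicity 2; rank(M − 1I) = 1, so geometric multiplicity = 2.
Every eigenvalue has geometric = algebraic multiplicity, so M is diagonalizable.

Yes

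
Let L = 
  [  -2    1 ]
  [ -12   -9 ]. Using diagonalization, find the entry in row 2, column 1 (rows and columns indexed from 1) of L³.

-1092

Characteristic polynomial: r^2 + 11r + 30 = (r + 5)(r + 6), so the eigenvalues are -6, -5.
r=-5: eigenvector (1, -3).
r=-6: eigenvector (-1, 4).
P = [[1, -1], [-3, 4]], D = diag(-5, -6), P⁻¹ = [[4, 1], [3, 1]].
L³ = P·diag(-125, -216)·P⁻¹ = [[148, 91], [-1092, -489]].
The requested entry is -1092.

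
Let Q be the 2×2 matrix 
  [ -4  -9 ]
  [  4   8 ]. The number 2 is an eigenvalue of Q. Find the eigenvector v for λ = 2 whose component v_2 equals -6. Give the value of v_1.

Q − 2I = [[-6, -9], [4, 6]].
Solving (Q − 2I)v = 0 gives the eigenspace spanned by (9, -6).
With v_2 = -6, v = (9, -6), so v_1 = 9.

9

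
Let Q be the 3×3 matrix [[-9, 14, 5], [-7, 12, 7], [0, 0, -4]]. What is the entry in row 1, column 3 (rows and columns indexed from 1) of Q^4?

849

Characteristic polynomial: λ^3 + λ^2 - 22λ - 40 = (λ - 5)(λ + 2)(λ + 4), so the eigenvalues are -4, -2, 5.
λ=-2: eigenvector (-2, -1, 0).
λ=5: eigenvector (1, 1, 0).
λ=-4: eigenvector (1, 0, 1).
P = [[-2, 1, 1], [-1, 1, 0], [0, 0, 1]], D = diag(-2, 5, -4), P⁻¹ = [[-1, 1, 1], [-1, 2, 1], [0, 0, 1]].
Q⁴ = P·diag(16, 625, 256)·P⁻¹ = [[-593, 1218, 849], [-609, 1234, 609], [0, 0, 256]].
The requested entry is 849.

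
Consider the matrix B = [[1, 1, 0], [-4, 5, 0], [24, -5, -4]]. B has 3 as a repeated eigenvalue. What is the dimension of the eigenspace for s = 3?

1

B − 3I = [[-2, 1, 0], [-4, 2, 0], [24, -5, -7]].
This matrix has rank 2, so its null space has dimension 3 − 2 = 1.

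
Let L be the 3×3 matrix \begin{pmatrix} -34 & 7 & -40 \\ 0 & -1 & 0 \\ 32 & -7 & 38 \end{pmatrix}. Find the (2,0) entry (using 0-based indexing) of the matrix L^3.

Characteristic polynomial: μ^3 - 3μ^2 - 16μ - 12 = (μ - 6)(μ + 1)(μ + 2), so the eigenvalues are -2, -1, 6.
μ=-2: eigenvector (5, 0, -4).
μ=6: eigenvector (-1, 0, 1).
μ=-1: eigenvector (-1, 1, 1).
P = [[5, -1, -1], [0, 0, 1], [-4, 1, 1]], D = diag(-2, 6, -1), P⁻¹ = [[1, 0, 1], [4, -1, 5], [0, 1, 0]].
L³ = P·diag(-8, 216, -1)·P⁻¹ = [[-904, 217, -1120], [0, -1, 0], [896, -217, 1112]].
The requested entry is 896.

896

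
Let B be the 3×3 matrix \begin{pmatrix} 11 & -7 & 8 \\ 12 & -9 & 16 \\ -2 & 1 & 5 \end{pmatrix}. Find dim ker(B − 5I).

1

B − 5I = [[6, -7, 8], [12, -14, 16], [-2, 1, 0]].
This matrix has rank 2, so its null space has dimension 3 − 2 = 1.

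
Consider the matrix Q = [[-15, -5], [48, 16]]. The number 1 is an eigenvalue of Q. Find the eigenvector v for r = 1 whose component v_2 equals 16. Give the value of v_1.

Q − 1I = [[-16, -5], [48, 15]].
Solving (Q − 1I)v = 0 gives the eigenspace spanned by (-5, 16).
With v_2 = 16, v = (-5, 16), so v_1 = -5.

-5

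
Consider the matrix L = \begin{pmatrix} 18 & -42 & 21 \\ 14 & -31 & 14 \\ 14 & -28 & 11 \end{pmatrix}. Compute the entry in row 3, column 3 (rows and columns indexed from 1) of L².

Characteristic polynomial: s^3 + 2s^2 - 15s - 36 = (s - 4)(s + 3)^2, so the eigenvalues are -3, -3, 4.
s=4: eigenvector (3, 2, 2).
s=-3: eigenvector (1, 1, 1).
s=-3: eigenvector (-3, -2, -1).
P = [[3, 1, -3], [2, 1, -2], [2, 1, -1]], D = diag(4, -3, -3), P⁻¹ = [[1, -2, 1], [-2, 3, 0], [0, -1, 1]].
L² = P·diag(16, 9, 9)·P⁻¹ = [[30, -42, 21], [14, -19, 14], [14, -28, 23]].
The requested entry is 23.

23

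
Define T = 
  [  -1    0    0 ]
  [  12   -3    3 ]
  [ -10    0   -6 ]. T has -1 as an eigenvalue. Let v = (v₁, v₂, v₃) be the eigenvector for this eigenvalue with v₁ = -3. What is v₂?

T + 1I = [[0, 0, 0], [12, -2, 3], [-10, 0, -5]].
Solving (T + 1I)v = 0 gives the eigenspace spanned by (-3, -9, 6).
With v₁ = -3, v = (-3, -9, 6), so v₂ = -9.

-9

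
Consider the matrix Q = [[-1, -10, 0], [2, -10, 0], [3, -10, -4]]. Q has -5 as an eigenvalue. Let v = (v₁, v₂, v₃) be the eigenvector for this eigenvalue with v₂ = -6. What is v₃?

Q + 5I = [[4, -10, 0], [2, -5, 0], [3, -10, 1]].
Solving (Q + 5I)v = 0 gives the eigenspace spanned by (-15, -6, -15).
With v₂ = -6, v = (-15, -6, -15), so v₃ = -15.

-15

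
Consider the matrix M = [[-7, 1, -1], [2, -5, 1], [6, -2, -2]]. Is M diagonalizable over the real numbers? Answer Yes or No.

Characteristic polynomial: p(λ) = λ^3 + 14λ^2 + 65λ + 100 = (λ + 4)(λ + 5)^2.
λ = -5 has algebraic multiplicity 2; rank(M + 5I) = 2, so geometric multiplicity = 1.
Geometric multiplicity < algebraic multiplicity, so M is not diagonalizable.

No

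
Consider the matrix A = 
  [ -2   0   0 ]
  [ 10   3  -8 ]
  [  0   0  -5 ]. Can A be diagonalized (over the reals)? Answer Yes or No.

Yes

Characteristic polynomial: p(μ) = μ^3 + 4μ^2 - 11μ - 30 = (μ - 3)(μ + 2)(μ + 5).
All 3 eigenvalues are distinct, so A is diagonalizable.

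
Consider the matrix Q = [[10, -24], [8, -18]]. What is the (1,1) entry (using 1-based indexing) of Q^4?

Characteristic polynomial: s^2 + 8s + 12 = (s + 2)(s + 6), so the eigenvalues are -6, -2.
s=-6: eigenvector (-3, -2).
s=-2: eigenvector (2, 1).
P = [[-3, 2], [-2, 1]], D = diag(-6, -2), P⁻¹ = [[1, -2], [2, -3]].
Q⁴ = P·diag(1296, 16)·P⁻¹ = [[-3824, 7680], [-2560, 5136]].
The requested entry is -3824.

-3824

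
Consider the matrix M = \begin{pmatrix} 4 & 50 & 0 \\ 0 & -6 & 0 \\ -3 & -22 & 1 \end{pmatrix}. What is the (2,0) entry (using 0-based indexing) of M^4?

Characteristic polynomial: λ^3 + λ^2 - 26λ + 24 = (λ - 4)(λ - 1)(λ + 6), so the eigenvalues are -6, 1, 4.
λ=4: eigenvector (1, 0, -1).
λ=1: eigenvector (0, 0, 1).
λ=-6: eigenvector (-5, 1, 1).
P = [[1, 0, -5], [0, 0, 1], [-1, 1, 1]], D = diag(4, 1, -6), P⁻¹ = [[1, 5, 0], [1, 4, 1], [0, 1, 0]].
M⁴ = P·diag(256, 1, 1296)·P⁻¹ = [[256, -5200, 0], [0, 1296, 0], [-255, 20, 1]].
The requested entry is -255.

-255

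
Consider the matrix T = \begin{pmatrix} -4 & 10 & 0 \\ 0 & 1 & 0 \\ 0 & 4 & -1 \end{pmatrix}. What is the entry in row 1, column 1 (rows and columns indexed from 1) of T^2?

16

Characteristic polynomial: r^3 + 4r^2 - r - 4 = (r - 1)(r + 1)(r + 4), so the eigenvalues are -4, -1, 1.
r=-4: eigenvector (1, 0, 0).
r=1: eigenvector (2, 1, 2).
r=-1: eigenvector (0, 0, 1).
P = [[1, 2, 0], [0, 1, 0], [0, 2, 1]], D = diag(-4, 1, -1), P⁻¹ = [[1, -2, 0], [0, 1, 0], [0, -2, 1]].
T² = P·diag(16, 1, 1)·P⁻¹ = [[16, -30, 0], [0, 1, 0], [0, 0, 1]].
The requested entry is 16.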